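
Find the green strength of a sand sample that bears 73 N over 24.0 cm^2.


Formula: Compressive Strength = Force / Area
Strength = 73 N / 24.0 cm^2 = 3.0417 N/cm^2

3.0417 N/cm^2


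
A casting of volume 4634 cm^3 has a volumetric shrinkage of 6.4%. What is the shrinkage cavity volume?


Formula: V_shrink = V_casting * shrinkage_pct / 100
V_shrink = 4634 cm^3 * 6.4 / 100 = 296.5760 cm^3

Answer: 296.5760 cm^3


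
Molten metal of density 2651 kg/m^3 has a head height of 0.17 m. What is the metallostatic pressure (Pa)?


Formula: P = rho * g * h
rho * g = 2651 * 9.81 = 26006.31 N/m^3
P = 26006.31 * 0.17 = 4421.0727 Pa

Final answer: 4421.0727 Pa


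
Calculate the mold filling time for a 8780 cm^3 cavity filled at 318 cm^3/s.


Formula: t_fill = V_mold / Q_flow
t = 8780 cm^3 / 318 cm^3/s = 27.6101 s


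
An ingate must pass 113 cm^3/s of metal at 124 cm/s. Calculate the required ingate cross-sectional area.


Formula: A_ingate = Q / v  (continuity equation)
A = 113 cm^3/s / 124 cm/s = 0.9113 cm^2


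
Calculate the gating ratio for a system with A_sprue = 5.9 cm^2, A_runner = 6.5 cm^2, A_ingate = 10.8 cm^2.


Sprue:Runner:Ingate = 1 : 6.5/5.9 : 10.8/5.9 = 1:1.10:1.83

Answer: 1:1.10:1.83


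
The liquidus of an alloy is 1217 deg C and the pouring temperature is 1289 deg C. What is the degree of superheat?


Formula: Superheat = T_pour - T_melt
Superheat = 1289 - 1217 = 72 deg C

Answer: 72 deg C


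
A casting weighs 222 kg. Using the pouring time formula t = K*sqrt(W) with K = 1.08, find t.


Formula: t = K * sqrt(W)
sqrt(W) = sqrt(222) = 14.89966
t = 1.08 * 14.89966 = 16.0916 s

16.0916 s


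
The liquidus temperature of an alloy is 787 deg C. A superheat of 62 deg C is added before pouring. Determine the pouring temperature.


Formula: T_pour = T_melt + Superheat
T_pour = 787 + 62 = 849 deg C

Final answer: 849 deg C


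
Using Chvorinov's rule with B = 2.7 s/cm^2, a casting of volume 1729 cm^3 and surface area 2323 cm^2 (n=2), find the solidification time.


Formula: t_s = B * (V/A)^n  (Chvorinov's rule, n=2)
Modulus M = V/A = 1729/2323 = 0.744296 cm
M^2 = 0.744296^2 = 0.553977 cm^2
t_s = 2.7 * 0.553977 = 1.4957 s

1.4957 s


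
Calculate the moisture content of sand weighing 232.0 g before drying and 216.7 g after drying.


Formula: MC = (W_wet - W_dry) / W_wet * 100
Water mass = 232.0 - 216.7 = 15.3 g
MC = 15.3 / 232.0 * 100 = 6.5948%

Final answer: 6.5948%


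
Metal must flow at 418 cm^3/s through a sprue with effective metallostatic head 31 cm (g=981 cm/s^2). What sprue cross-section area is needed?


Formula: v = sqrt(2*g*h), A = Q/v
Velocity: v = sqrt(2 * 981 * 31) = sqrt(60822) = 246.6212 cm/s
Sprue area: A = Q / v = 418 / 246.6212 = 1.6949 cm^2


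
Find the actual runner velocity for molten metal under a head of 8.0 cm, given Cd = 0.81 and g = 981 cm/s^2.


Formula: v = Cd * sqrt(2 * g * h)  (Torricelli with discharge coefficient)
2*g*h = 2 * 981 * 8.0 = 15696.0 cm^2/s^2
sqrt(15696.0) = 125.28368 cm/s
v = 0.81 * 125.28368 = 101.4798 cm/s

Answer: 101.4798 cm/s


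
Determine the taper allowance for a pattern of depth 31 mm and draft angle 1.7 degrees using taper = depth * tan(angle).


Formula: taper = depth * tan(draft_angle)
tan(1.7 deg) = 0.0296793
taper = 31 mm * 0.0296793 = 0.9201 mm


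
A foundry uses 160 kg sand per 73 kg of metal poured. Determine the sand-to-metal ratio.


Formula: Sand-to-Metal Ratio = W_sand / W_metal
Ratio = 160 kg / 73 kg = 2.1918


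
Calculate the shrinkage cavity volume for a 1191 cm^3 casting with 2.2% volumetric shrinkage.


Formula: V_shrink = V_casting * shrinkage_pct / 100
V_shrink = 1191 cm^3 * 2.2 / 100 = 26.2020 cm^3

26.2020 cm^3


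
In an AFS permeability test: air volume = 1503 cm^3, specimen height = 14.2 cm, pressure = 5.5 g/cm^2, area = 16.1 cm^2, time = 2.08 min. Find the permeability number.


Formula: Permeability Number P = (V * H) / (p * A * t)
Numerator: V * H = 1503 * 14.2 = 21342.6
Denominator: p * A * t = 5.5 * 16.1 * 2.08 = 184.184
P = 21342.6 / 184.184 = 115.8765

Final answer: 115.8765


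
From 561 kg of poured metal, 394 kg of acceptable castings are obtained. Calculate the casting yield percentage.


Formula: Casting Yield = (W_good / W_total) * 100
Yield = (394 kg / 561 kg) * 100 = 70.2317%

Final answer: 70.2317%


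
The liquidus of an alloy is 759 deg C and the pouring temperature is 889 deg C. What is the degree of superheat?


Formula: Superheat = T_pour - T_melt
Superheat = 889 - 759 = 130 deg C

130 deg C


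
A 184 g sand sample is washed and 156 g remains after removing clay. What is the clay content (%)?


Formula: Clay% = (W_total - W_washed) / W_total * 100
Clay mass = 184 - 156 = 28 g
Clay% = 28 / 184 * 100 = 15.2174%

Answer: 15.2174%


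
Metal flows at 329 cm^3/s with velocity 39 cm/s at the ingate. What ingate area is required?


Formula: A_ingate = Q / v  (continuity equation)
A = 329 cm^3/s / 39 cm/s = 8.4359 cm^2

Answer: 8.4359 cm^2


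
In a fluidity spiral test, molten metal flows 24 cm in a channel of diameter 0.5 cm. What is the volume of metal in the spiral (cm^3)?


Formula: V = pi * (d/2)^2 * L  (cylinder volume)
Radius = 0.5/2 = 0.25 cm
V = pi * 0.25^2 * 24 = 4.7124 cm^3

Answer: 4.7124 cm^3


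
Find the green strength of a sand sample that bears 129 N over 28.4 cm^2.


Formula: Compressive Strength = Force / Area
Strength = 129 N / 28.4 cm^2 = 4.5423 N/cm^2

Final answer: 4.5423 N/cm^2


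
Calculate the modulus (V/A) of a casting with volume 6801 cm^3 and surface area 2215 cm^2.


Formula: Casting Modulus M = V / A
M = 6801 cm^3 / 2215 cm^2 = 3.0704 cm

Answer: 3.0704 cm


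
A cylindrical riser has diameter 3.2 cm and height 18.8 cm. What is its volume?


Formula: V = pi * (D/2)^2 * H  (cylinder volume)
Radius = D/2 = 3.2/2 = 1.6 cm
V = pi * 1.6^2 * 18.8 = 151.1986 cm^3

Answer: 151.1986 cm^3


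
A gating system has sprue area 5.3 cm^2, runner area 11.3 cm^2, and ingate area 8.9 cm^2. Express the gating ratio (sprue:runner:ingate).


Sprue:Runner:Ingate = 1 : 11.3/5.3 : 8.9/5.3 = 1:2.13:1.68

Answer: 1:2.13:1.68


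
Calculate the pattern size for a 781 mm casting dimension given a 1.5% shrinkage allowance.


Formula: L_pattern = L_casting * (1 + shrinkage_rate/100)
Shrinkage factor = 1 + 1.5/100 = 1.015
L_pattern = 781 mm * 1.015 = 792.7150 mm

792.7150 mm


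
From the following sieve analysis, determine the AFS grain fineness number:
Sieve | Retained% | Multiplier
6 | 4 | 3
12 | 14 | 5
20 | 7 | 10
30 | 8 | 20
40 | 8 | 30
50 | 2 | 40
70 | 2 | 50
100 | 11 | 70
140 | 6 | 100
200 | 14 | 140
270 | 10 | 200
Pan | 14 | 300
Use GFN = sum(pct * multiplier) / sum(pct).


Formula: GFN = sum(pct * multiplier) / sum(pct)
sum(pct * multiplier) = 10262
sum(pct) = 100
GFN = 10262 / 100 = 102.62


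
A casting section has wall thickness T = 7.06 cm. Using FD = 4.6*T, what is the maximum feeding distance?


Formula: FD = 4.6 * T  (riser feeding-distance rule)
FD = 4.6 * 7.06 cm = 32.4760 cm

Answer: 32.4760 cm


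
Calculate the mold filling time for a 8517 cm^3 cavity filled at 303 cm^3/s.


Formula: t_fill = V_mold / Q_flow
t = 8517 cm^3 / 303 cm^3/s = 28.1089 s


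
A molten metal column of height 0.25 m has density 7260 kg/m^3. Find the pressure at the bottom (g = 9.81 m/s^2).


Formula: P = rho * g * h
rho * g = 7260 * 9.81 = 71220.6 N/m^3
P = 71220.6 * 0.25 = 17805.1500 Pa


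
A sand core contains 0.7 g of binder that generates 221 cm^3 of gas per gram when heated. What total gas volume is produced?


Formula: V_gas = W_binder * gas_evolution_rate
V = 0.7 g * 221 cm^3/g = 154.7000 cm^3

154.7000 cm^3


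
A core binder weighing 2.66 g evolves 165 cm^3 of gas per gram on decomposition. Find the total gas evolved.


Formula: V_gas = W_binder * gas_evolution_rate
V = 2.66 g * 165 cm^3/g = 438.9000 cm^3

Final answer: 438.9000 cm^3


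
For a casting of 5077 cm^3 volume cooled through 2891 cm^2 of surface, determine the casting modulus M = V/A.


Formula: Casting Modulus M = V / A
M = 5077 cm^3 / 2891 cm^2 = 1.7561 cm


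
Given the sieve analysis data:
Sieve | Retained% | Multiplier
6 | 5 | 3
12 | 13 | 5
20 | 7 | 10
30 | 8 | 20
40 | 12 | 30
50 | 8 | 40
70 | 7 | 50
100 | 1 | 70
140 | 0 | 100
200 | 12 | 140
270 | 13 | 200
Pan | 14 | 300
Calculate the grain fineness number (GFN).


Formula: GFN = sum(pct * multiplier) / sum(pct)
sum(pct * multiplier) = 9890
sum(pct) = 100
GFN = 9890 / 100 = 98.90


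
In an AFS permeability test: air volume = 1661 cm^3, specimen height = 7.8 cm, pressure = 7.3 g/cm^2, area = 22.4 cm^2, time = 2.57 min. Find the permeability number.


Formula: Permeability Number P = (V * H) / (p * A * t)
Numerator: V * H = 1661 * 7.8 = 12955.8
Denominator: p * A * t = 7.3 * 22.4 * 2.57 = 420.2464
P = 12955.8 / 420.2464 = 30.8291

Answer: 30.8291


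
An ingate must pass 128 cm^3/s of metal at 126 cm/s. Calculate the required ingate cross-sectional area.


Formula: A_ingate = Q / v  (continuity equation)
A = 128 cm^3/s / 126 cm/s = 1.0159 cm^2

Answer: 1.0159 cm^2


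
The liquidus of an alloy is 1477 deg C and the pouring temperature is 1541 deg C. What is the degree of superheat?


Formula: Superheat = T_pour - T_melt
Superheat = 1541 - 1477 = 64 deg C

64 deg C


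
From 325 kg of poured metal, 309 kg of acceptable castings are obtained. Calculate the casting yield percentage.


Formula: Casting Yield = (W_good / W_total) * 100
Yield = (309 kg / 325 kg) * 100 = 95.0769%

95.0769%


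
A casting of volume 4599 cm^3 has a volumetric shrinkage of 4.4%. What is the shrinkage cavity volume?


Formula: V_shrink = V_casting * shrinkage_pct / 100
V_shrink = 4599 cm^3 * 4.4 / 100 = 202.3560 cm^3

202.3560 cm^3


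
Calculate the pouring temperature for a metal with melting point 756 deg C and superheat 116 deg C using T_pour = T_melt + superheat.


Formula: T_pour = T_melt + Superheat
T_pour = 756 + 116 = 872 deg C

Final answer: 872 deg C


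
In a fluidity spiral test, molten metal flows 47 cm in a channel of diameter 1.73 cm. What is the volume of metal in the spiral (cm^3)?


Formula: V = pi * (d/2)^2 * L  (cylinder volume)
Radius = 1.73/2 = 0.865 cm
V = pi * 0.865^2 * 47 = 110.4791 cm^3

Final answer: 110.4791 cm^3


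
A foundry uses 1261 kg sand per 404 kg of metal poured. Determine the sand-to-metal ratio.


Formula: Sand-to-Metal Ratio = W_sand / W_metal
Ratio = 1261 kg / 404 kg = 3.1213

Answer: 3.1213


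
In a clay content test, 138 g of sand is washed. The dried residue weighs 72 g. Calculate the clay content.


Formula: Clay% = (W_total - W_washed) / W_total * 100
Clay mass = 138 - 72 = 66 g
Clay% = 66 / 138 * 100 = 47.8261%


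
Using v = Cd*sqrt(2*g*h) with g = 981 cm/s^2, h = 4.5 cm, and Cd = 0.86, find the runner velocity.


Formula: v = Cd * sqrt(2 * g * h)  (Torricelli with discharge coefficient)
2*g*h = 2 * 981 * 4.5 = 8829.0 cm^2/s^2
sqrt(8829.0) = 93.96276 cm/s
v = 0.86 * 93.96276 = 80.8080 cm/s


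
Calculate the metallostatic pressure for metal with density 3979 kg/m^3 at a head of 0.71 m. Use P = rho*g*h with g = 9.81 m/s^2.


Formula: P = rho * g * h
rho * g = 3979 * 9.81 = 39033.99 N/m^3
P = 39033.99 * 0.71 = 27714.1329 Pa

Answer: 27714.1329 Pa


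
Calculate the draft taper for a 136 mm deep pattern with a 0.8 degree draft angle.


Formula: taper = depth * tan(draft_angle)
tan(0.8 deg) = 0.0139635
taper = 136 mm * 0.0139635 = 1.8990 mm

Answer: 1.8990 mm


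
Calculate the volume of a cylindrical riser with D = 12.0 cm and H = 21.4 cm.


Formula: V = pi * (D/2)^2 * H  (cylinder volume)
Radius = D/2 = 12.0/2 = 6.0 cm
V = pi * 6.0^2 * 21.4 = 2420.2830 cm^3


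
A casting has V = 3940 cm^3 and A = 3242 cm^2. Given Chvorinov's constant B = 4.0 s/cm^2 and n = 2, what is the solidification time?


Formula: t_s = B * (V/A)^n  (Chvorinov's rule, n=2)
Modulus M = V/A = 3940/3242 = 1.215299 cm
M^2 = 1.215299^2 = 1.476952 cm^2
t_s = 4.0 * 1.476952 = 5.9078 s


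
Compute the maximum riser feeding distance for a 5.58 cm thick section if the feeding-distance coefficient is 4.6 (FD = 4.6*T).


Formula: FD = 4.6 * T  (riser feeding-distance rule)
FD = 4.6 * 5.58 cm = 25.6680 cm

25.6680 cm


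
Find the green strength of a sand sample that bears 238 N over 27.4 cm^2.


Formula: Compressive Strength = Force / Area
Strength = 238 N / 27.4 cm^2 = 8.6861 N/cm^2

Answer: 8.6861 N/cm^2


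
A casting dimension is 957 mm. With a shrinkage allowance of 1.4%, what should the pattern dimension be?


Formula: L_pattern = L_casting * (1 + shrinkage_rate/100)
Shrinkage factor = 1 + 1.4/100 = 1.014
L_pattern = 957 mm * 1.014 = 970.3980 mm


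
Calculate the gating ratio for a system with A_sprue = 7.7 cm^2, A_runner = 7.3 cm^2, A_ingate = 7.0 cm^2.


Sprue:Runner:Ingate = 1 : 7.3/7.7 : 7.0/7.7 = 1:0.95:0.91

1:0.95:0.91


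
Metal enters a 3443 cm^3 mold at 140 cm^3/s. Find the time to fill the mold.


Formula: t_fill = V_mold / Q_flow
t = 3443 cm^3 / 140 cm^3/s = 24.5929 s

24.5929 s


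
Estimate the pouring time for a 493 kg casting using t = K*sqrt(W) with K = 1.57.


Formula: t = K * sqrt(W)
sqrt(W) = sqrt(493) = 22.20360
t = 1.57 * 22.20360 = 34.8597 s


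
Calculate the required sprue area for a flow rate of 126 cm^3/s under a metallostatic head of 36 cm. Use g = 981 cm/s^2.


Formula: v = sqrt(2*g*h), A = Q/v
Velocity: v = sqrt(2 * 981 * 36) = sqrt(70632) = 265.7668 cm/s
Sprue area: A = Q / v = 126 / 265.7668 = 0.4741 cm^2

Final answer: 0.4741 cm^2


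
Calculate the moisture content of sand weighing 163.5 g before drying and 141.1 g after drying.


Formula: MC = (W_wet - W_dry) / W_wet * 100
Water mass = 163.5 - 141.1 = 22.4 g
MC = 22.4 / 163.5 * 100 = 13.7003%

Answer: 13.7003%


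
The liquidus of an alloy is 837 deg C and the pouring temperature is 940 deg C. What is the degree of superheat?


Formula: Superheat = T_pour - T_melt
Superheat = 940 - 837 = 103 deg C

103 deg C


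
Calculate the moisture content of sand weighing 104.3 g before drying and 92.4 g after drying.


Formula: MC = (W_wet - W_dry) / W_wet * 100
Water mass = 104.3 - 92.4 = 11.9 g
MC = 11.9 / 104.3 * 100 = 11.4094%

Answer: 11.4094%


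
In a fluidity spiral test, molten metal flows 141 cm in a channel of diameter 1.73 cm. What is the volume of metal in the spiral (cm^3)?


Formula: V = pi * (d/2)^2 * L  (cylinder volume)
Radius = 1.73/2 = 0.865 cm
V = pi * 0.865^2 * 141 = 331.4372 cm^3

Final answer: 331.4372 cm^3


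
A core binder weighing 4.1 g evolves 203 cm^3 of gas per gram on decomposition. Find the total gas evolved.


Formula: V_gas = W_binder * gas_evolution_rate
V = 4.1 g * 203 cm^3/g = 832.3000 cm^3


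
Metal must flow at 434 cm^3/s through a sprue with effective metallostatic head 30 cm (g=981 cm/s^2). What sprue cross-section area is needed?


Formula: v = sqrt(2*g*h), A = Q/v
Velocity: v = sqrt(2 * 981 * 30) = sqrt(58860) = 242.6108 cm/s
Sprue area: A = Q / v = 434 / 242.6108 = 1.7889 cm^2

Answer: 1.7889 cm^2


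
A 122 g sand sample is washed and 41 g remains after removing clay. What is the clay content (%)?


Formula: Clay% = (W_total - W_washed) / W_total * 100
Clay mass = 122 - 41 = 81 g
Clay% = 81 / 122 * 100 = 66.3934%

66.3934%


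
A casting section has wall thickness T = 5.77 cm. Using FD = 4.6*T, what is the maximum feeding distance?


Formula: FD = 4.6 * T  (riser feeding-distance rule)
FD = 4.6 * 5.77 cm = 26.5420 cm

26.5420 cm


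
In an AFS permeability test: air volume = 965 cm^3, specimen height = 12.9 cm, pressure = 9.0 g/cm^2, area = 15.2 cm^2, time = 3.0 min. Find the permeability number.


Formula: Permeability Number P = (V * H) / (p * A * t)
Numerator: V * H = 965 * 12.9 = 12448.5
Denominator: p * A * t = 9.0 * 15.2 * 3.0 = 410.4
P = 12448.5 / 410.4 = 30.3326

Final answer: 30.3326


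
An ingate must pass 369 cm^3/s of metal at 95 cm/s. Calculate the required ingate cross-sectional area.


Formula: A_ingate = Q / v  (continuity equation)
A = 369 cm^3/s / 95 cm/s = 3.8842 cm^2


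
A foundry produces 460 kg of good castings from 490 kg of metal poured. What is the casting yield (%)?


Formula: Casting Yield = (W_good / W_total) * 100
Yield = (460 kg / 490 kg) * 100 = 93.8776%


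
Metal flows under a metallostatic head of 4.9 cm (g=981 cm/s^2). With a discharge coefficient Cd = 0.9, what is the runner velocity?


Formula: v = Cd * sqrt(2 * g * h)  (Torricelli with discharge coefficient)
2*g*h = 2 * 981 * 4.9 = 9613.8 cm^2/s^2
sqrt(9613.8) = 98.04999 cm/s
v = 0.9 * 98.04999 = 88.2450 cm/s

Final answer: 88.2450 cm/s


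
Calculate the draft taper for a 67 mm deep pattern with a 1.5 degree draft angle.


Formula: taper = depth * tan(draft_angle)
tan(1.5 deg) = 0.0261859
taper = 67 mm * 0.0261859 = 1.7545 mm


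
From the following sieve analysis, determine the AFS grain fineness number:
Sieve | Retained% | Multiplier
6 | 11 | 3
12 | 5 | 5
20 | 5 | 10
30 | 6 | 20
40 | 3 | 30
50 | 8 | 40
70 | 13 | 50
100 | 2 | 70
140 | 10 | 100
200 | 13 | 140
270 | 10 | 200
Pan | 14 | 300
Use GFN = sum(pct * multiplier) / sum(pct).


Formula: GFN = sum(pct * multiplier) / sum(pct)
sum(pct * multiplier) = 10448
sum(pct) = 100
GFN = 10448 / 100 = 104.48

Final answer: 104.48


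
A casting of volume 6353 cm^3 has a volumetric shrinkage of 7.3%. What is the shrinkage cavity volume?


Formula: V_shrink = V_casting * shrinkage_pct / 100
V_shrink = 6353 cm^3 * 7.3 / 100 = 463.7690 cm^3

Answer: 463.7690 cm^3


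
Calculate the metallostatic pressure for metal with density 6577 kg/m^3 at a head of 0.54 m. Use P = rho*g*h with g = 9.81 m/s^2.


Formula: P = rho * g * h
rho * g = 6577 * 9.81 = 64520.37 N/m^3
P = 64520.37 * 0.54 = 34840.9998 Pa

Answer: 34840.9998 Pa


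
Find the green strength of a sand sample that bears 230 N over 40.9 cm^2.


Formula: Compressive Strength = Force / Area
Strength = 230 N / 40.9 cm^2 = 5.6235 N/cm^2

Answer: 5.6235 N/cm^2


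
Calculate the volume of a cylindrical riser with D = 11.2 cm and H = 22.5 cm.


Formula: V = pi * (D/2)^2 * H  (cylinder volume)
Radius = D/2 = 11.2/2 = 5.6 cm
V = pi * 5.6^2 * 22.5 = 2216.7078 cm^3

2216.7078 cm^3


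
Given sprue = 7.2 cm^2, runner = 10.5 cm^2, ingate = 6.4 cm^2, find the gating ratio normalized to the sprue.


Sprue:Runner:Ingate = 1 : 10.5/7.2 : 6.4/7.2 = 1:1.46:0.89


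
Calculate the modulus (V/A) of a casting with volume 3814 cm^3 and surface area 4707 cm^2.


Formula: Casting Modulus M = V / A
M = 3814 cm^3 / 4707 cm^2 = 0.8103 cm

Answer: 0.8103 cm


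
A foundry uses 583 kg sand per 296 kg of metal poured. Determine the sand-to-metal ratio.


Formula: Sand-to-Metal Ratio = W_sand / W_metal
Ratio = 583 kg / 296 kg = 1.9696

1.9696


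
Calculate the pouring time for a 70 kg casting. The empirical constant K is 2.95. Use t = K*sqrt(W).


Formula: t = K * sqrt(W)
sqrt(W) = sqrt(70) = 8.36660
t = 2.95 * 8.36660 = 24.6815 s

Final answer: 24.6815 s


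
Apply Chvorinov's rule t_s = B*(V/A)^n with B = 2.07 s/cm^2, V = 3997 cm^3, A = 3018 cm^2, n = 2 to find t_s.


Formula: t_s = B * (V/A)^n  (Chvorinov's rule, n=2)
Modulus M = V/A = 3997/3018 = 1.324387 cm
M^2 = 1.324387^2 = 1.754001 cm^2
t_s = 2.07 * 1.754001 = 3.6308 s


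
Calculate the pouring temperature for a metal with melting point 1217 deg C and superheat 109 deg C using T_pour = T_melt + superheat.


Formula: T_pour = T_melt + Superheat
T_pour = 1217 + 109 = 1326 deg C

Final answer: 1326 deg C


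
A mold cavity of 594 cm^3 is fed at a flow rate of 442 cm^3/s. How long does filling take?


Formula: t_fill = V_mold / Q_flow
t = 594 cm^3 / 442 cm^3/s = 1.3439 s

1.3439 s


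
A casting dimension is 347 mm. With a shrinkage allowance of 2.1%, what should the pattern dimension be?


Formula: L_pattern = L_casting * (1 + shrinkage_rate/100)
Shrinkage factor = 1 + 2.1/100 = 1.021
L_pattern = 347 mm * 1.021 = 354.2870 mm


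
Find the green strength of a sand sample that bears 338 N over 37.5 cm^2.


Formula: Compressive Strength = Force / Area
Strength = 338 N / 37.5 cm^2 = 9.0133 N/cm^2

Answer: 9.0133 N/cm^2


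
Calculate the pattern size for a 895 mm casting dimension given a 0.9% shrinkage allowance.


Formula: L_pattern = L_casting * (1 + shrinkage_rate/100)
Shrinkage factor = 1 + 0.9/100 = 1.009
L_pattern = 895 mm * 1.009 = 903.0550 mm

903.0550 mm


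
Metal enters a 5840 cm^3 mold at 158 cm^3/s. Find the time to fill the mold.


Formula: t_fill = V_mold / Q_flow
t = 5840 cm^3 / 158 cm^3/s = 36.9620 s


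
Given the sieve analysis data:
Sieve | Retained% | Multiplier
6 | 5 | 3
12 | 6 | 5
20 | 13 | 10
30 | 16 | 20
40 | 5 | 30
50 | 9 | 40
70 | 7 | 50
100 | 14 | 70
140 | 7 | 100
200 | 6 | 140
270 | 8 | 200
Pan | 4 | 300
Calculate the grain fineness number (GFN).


Formula: GFN = sum(pct * multiplier) / sum(pct)
sum(pct * multiplier) = 6675
sum(pct) = 100
GFN = 6675 / 100 = 66.75

66.75


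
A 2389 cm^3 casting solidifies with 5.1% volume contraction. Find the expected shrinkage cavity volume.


Formula: V_shrink = V_casting * shrinkage_pct / 100
V_shrink = 2389 cm^3 * 5.1 / 100 = 121.8390 cm^3

Final answer: 121.8390 cm^3


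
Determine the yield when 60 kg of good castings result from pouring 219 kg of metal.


Formula: Casting Yield = (W_good / W_total) * 100
Yield = (60 kg / 219 kg) * 100 = 27.3973%

Answer: 27.3973%


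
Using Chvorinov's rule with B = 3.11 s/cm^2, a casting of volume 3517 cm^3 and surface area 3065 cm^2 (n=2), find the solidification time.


Formula: t_s = B * (V/A)^n  (Chvorinov's rule, n=2)
Modulus M = V/A = 3517/3065 = 1.147471 cm
M^2 = 1.147471^2 = 1.316690 cm^2
t_s = 3.11 * 1.316690 = 4.0949 s

Answer: 4.0949 s


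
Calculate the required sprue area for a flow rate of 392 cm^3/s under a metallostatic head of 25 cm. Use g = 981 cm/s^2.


Formula: v = sqrt(2*g*h), A = Q/v
Velocity: v = sqrt(2 * 981 * 25) = sqrt(49050) = 221.4723 cm/s
Sprue area: A = Q / v = 392 / 221.4723 = 1.7700 cm^2

Answer: 1.7700 cm^2


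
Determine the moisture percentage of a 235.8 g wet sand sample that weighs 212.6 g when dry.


Formula: MC = (W_wet - W_dry) / W_wet * 100
Water mass = 235.8 - 212.6 = 23.2 g
MC = 23.2 / 235.8 * 100 = 9.8388%

Final answer: 9.8388%


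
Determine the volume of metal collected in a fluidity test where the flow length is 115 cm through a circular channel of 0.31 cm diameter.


Formula: V = pi * (d/2)^2 * L  (cylinder volume)
Radius = 0.31/2 = 0.155 cm
V = pi * 0.155^2 * 115 = 8.6798 cm^3

Final answer: 8.6798 cm^3


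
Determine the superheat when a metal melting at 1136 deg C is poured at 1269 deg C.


Formula: Superheat = T_pour - T_melt
Superheat = 1269 - 1136 = 133 deg C


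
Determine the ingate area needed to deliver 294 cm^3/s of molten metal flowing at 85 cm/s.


Formula: A_ingate = Q / v  (continuity equation)
A = 294 cm^3/s / 85 cm/s = 3.4588 cm^2

Answer: 3.4588 cm^2


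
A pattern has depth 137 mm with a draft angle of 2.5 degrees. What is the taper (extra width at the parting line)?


Formula: taper = depth * tan(draft_angle)
tan(2.5 deg) = 0.0436609
taper = 137 mm * 0.0436609 = 5.9815 mm


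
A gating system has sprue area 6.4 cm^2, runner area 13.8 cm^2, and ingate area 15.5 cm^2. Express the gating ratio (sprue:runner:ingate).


Sprue:Runner:Ingate = 1 : 13.8/6.4 : 15.5/6.4 = 1:2.16:2.42


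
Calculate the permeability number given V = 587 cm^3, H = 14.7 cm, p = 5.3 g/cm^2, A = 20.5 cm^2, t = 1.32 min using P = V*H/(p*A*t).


Formula: Permeability Number P = (V * H) / (p * A * t)
Numerator: V * H = 587 * 14.7 = 8628.9
Denominator: p * A * t = 5.3 * 20.5 * 1.32 = 143.418
P = 8628.9 / 143.418 = 60.1661

Answer: 60.1661


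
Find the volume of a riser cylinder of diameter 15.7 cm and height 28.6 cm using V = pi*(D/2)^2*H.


Formula: V = pi * (D/2)^2 * H  (cylinder volume)
Radius = D/2 = 15.7/2 = 7.85 cm
V = pi * 7.85^2 * 28.6 = 5536.7539 cm^3

Final answer: 5536.7539 cm^3


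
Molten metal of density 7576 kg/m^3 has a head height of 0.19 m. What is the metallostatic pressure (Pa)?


Formula: P = rho * g * h
rho * g = 7576 * 9.81 = 74320.56 N/m^3
P = 74320.56 * 0.19 = 14120.9064 Pa

Final answer: 14120.9064 Pa


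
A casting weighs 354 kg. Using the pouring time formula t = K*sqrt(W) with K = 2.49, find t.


Formula: t = K * sqrt(W)
sqrt(W) = sqrt(354) = 18.81489
t = 2.49 * 18.81489 = 46.8491 s

46.8491 s


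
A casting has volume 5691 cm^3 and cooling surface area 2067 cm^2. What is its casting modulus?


Formula: Casting Modulus M = V / A
M = 5691 cm^3 / 2067 cm^2 = 2.7533 cm

2.7533 cm


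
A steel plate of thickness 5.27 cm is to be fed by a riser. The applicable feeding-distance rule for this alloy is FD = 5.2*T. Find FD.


Formula: FD = 5.2 * T  (riser feeding-distance rule)
FD = 5.2 * 5.27 cm = 27.4040 cm


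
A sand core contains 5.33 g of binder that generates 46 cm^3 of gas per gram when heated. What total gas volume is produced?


Formula: V_gas = W_binder * gas_evolution_rate
V = 5.33 g * 46 cm^3/g = 245.1800 cm^3

245.1800 cm^3


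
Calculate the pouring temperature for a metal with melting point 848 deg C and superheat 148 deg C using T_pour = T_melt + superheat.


Formula: T_pour = T_melt + Superheat
T_pour = 848 + 148 = 996 deg C

996 deg C


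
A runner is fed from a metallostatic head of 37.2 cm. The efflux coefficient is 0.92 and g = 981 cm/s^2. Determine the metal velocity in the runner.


Formula: v = Cd * sqrt(2 * g * h)  (Torricelli with discharge coefficient)
2*g*h = 2 * 981 * 37.2 = 72986.4 cm^2/s^2
sqrt(72986.4) = 270.15995 cm/s
v = 0.92 * 270.15995 = 248.5472 cm/s


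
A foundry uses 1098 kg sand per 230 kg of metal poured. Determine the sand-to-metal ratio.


Formula: Sand-to-Metal Ratio = W_sand / W_metal
Ratio = 1098 kg / 230 kg = 4.7739

Answer: 4.7739


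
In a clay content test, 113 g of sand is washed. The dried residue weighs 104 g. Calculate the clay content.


Formula: Clay% = (W_total - W_washed) / W_total * 100
Clay mass = 113 - 104 = 9 g
Clay% = 9 / 113 * 100 = 7.9646%

Final answer: 7.9646%


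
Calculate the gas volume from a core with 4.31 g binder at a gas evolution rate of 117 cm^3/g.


Formula: V_gas = W_binder * gas_evolution_rate
V = 4.31 g * 117 cm^3/g = 504.2700 cm^3

504.2700 cm^3


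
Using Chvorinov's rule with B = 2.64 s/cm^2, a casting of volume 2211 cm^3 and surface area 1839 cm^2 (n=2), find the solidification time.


Formula: t_s = B * (V/A)^n  (Chvorinov's rule, n=2)
Modulus M = V/A = 2211/1839 = 1.202284 cm
M^2 = 1.202284^2 = 1.445487 cm^2
t_s = 2.64 * 1.445487 = 3.8161 s

Answer: 3.8161 s


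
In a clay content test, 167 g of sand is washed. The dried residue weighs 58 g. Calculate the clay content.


Formula: Clay% = (W_total - W_washed) / W_total * 100
Clay mass = 167 - 58 = 109 g
Clay% = 109 / 167 * 100 = 65.2695%

Final answer: 65.2695%


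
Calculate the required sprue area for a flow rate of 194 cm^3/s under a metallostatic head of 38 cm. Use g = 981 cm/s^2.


Formula: v = sqrt(2*g*h), A = Q/v
Velocity: v = sqrt(2 * 981 * 38) = sqrt(74556) = 273.0494 cm/s
Sprue area: A = Q / v = 194 / 273.0494 = 0.7105 cm^2

Answer: 0.7105 cm^2


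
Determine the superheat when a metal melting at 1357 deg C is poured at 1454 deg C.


Formula: Superheat = T_pour - T_melt
Superheat = 1454 - 1357 = 97 deg C

Answer: 97 deg C


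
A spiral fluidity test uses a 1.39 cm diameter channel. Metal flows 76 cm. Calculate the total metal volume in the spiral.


Formula: V = pi * (d/2)^2 * L  (cylinder volume)
Radius = 1.39/2 = 0.695 cm
V = pi * 0.695^2 * 76 = 115.3276 cm^3


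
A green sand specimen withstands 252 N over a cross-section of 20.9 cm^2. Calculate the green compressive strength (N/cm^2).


Formula: Compressive Strength = Force / Area
Strength = 252 N / 20.9 cm^2 = 12.0574 N/cm^2

12.0574 N/cm^2


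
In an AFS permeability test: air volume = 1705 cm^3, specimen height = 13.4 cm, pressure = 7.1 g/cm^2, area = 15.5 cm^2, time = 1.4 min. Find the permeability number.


Formula: Permeability Number P = (V * H) / (p * A * t)
Numerator: V * H = 1705 * 13.4 = 22847.0
Denominator: p * A * t = 7.1 * 15.5 * 1.4 = 154.07
P = 22847.0 / 154.07 = 148.2897

148.2897


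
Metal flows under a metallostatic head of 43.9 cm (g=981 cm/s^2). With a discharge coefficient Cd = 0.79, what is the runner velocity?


Formula: v = Cd * sqrt(2 * g * h)  (Torricelli with discharge coefficient)
2*g*h = 2 * 981 * 43.9 = 86131.8 cm^2/s^2
sqrt(86131.8) = 293.48220 cm/s
v = 0.79 * 293.48220 = 231.8509 cm/s

Final answer: 231.8509 cm/s


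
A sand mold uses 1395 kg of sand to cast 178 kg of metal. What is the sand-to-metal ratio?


Formula: Sand-to-Metal Ratio = W_sand / W_metal
Ratio = 1395 kg / 178 kg = 7.8371

Final answer: 7.8371


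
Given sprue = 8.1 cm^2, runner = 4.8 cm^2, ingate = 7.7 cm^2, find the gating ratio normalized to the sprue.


Sprue:Runner:Ingate = 1 : 4.8/8.1 : 7.7/8.1 = 1:0.59:0.95

Final answer: 1:0.59:0.95


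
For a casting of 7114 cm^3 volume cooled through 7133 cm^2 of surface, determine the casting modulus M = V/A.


Formula: Casting Modulus M = V / A
M = 7114 cm^3 / 7133 cm^2 = 0.9973 cm

0.9973 cm


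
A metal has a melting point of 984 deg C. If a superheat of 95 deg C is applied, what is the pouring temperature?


Formula: T_pour = T_melt + Superheat
T_pour = 984 + 95 = 1079 deg C


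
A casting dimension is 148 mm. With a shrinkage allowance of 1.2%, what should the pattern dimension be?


Formula: L_pattern = L_casting * (1 + shrinkage_rate/100)
Shrinkage factor = 1 + 1.2/100 = 1.012
L_pattern = 148 mm * 1.012 = 149.7760 mm

149.7760 mm


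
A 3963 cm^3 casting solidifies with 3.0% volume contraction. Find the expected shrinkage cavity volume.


Formula: V_shrink = V_casting * shrinkage_pct / 100
V_shrink = 3963 cm^3 * 3.0 / 100 = 118.8900 cm^3

Final answer: 118.8900 cm^3


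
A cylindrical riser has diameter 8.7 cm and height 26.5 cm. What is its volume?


Formula: V = pi * (D/2)^2 * H  (cylinder volume)
Radius = D/2 = 8.7/2 = 4.35 cm
V = pi * 4.35^2 * 26.5 = 1575.3399 cm^3

Final answer: 1575.3399 cm^3


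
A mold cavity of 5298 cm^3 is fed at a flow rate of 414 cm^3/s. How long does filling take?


Formula: t_fill = V_mold / Q_flow
t = 5298 cm^3 / 414 cm^3/s = 12.7971 s


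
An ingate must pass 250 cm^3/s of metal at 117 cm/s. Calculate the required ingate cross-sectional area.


Formula: A_ingate = Q / v  (continuity equation)
A = 250 cm^3/s / 117 cm/s = 2.1368 cm^2


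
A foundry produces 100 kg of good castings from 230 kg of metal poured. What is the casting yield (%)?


Formula: Casting Yield = (W_good / W_total) * 100
Yield = (100 kg / 230 kg) * 100 = 43.4783%

Final answer: 43.4783%


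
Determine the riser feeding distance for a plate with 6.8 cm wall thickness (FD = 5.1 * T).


Formula: FD = 5.1 * T  (riser feeding-distance rule)
FD = 5.1 * 6.8 cm = 34.6800 cm

Answer: 34.6800 cm


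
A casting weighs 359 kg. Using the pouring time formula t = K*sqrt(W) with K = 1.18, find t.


Formula: t = K * sqrt(W)
sqrt(W) = sqrt(359) = 18.94730
t = 1.18 * 18.94730 = 22.3578 s

Final answer: 22.3578 s


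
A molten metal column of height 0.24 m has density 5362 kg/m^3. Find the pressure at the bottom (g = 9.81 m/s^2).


Formula: P = rho * g * h
rho * g = 5362 * 9.81 = 52601.22 N/m^3
P = 52601.22 * 0.24 = 12624.2928 Pa

Final answer: 12624.2928 Pa


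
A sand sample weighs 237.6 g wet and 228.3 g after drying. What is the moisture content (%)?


Formula: MC = (W_wet - W_dry) / W_wet * 100
Water mass = 237.6 - 228.3 = 9.3 g
MC = 9.3 / 237.6 * 100 = 3.9141%

3.9141%


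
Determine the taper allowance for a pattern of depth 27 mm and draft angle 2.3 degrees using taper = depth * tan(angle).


Formula: taper = depth * tan(draft_angle)
tan(2.3 deg) = 0.0401641
taper = 27 mm * 0.0401641 = 1.0844 mm

Final answer: 1.0844 mm


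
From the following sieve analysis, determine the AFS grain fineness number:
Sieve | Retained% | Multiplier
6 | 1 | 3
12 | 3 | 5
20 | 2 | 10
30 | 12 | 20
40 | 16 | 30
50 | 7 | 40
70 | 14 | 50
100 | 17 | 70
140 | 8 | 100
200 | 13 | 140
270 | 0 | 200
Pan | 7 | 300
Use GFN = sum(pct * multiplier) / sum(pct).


Formula: GFN = sum(pct * multiplier) / sum(pct)
sum(pct * multiplier) = 7648
sum(pct) = 100
GFN = 7648 / 100 = 76.48

76.48


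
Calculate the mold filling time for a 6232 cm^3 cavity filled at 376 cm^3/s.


Formula: t_fill = V_mold / Q_flow
t = 6232 cm^3 / 376 cm^3/s = 16.5745 s


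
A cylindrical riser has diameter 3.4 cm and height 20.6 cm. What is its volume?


Formula: V = pi * (D/2)^2 * H  (cylinder volume)
Radius = D/2 = 3.4/2 = 1.7 cm
V = pi * 1.7^2 * 20.6 = 187.0316 cm^3

Answer: 187.0316 cm^3


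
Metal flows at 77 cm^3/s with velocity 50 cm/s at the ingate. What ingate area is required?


Formula: A_ingate = Q / v  (continuity equation)
A = 77 cm^3/s / 50 cm/s = 1.5400 cm^2

Answer: 1.5400 cm^2


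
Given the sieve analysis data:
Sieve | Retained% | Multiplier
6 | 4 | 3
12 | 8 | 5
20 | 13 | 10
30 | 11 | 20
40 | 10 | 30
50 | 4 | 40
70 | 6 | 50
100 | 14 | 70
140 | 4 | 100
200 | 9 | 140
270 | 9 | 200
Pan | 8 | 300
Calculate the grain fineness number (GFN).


Formula: GFN = sum(pct * multiplier) / sum(pct)
sum(pct * multiplier) = 8002
sum(pct) = 100
GFN = 8002 / 100 = 80.02

80.02


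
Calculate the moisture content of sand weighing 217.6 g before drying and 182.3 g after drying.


Formula: MC = (W_wet - W_dry) / W_wet * 100
Water mass = 217.6 - 182.3 = 35.3 g
MC = 35.3 / 217.6 * 100 = 16.2224%

Final answer: 16.2224%


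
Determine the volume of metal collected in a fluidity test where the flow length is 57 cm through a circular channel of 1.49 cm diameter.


Formula: V = pi * (d/2)^2 * L  (cylinder volume)
Radius = 1.49/2 = 0.745 cm
V = pi * 0.745^2 * 57 = 99.3888 cm^3

99.3888 cm^3


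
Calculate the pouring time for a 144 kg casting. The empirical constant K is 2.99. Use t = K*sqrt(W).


Formula: t = K * sqrt(W)
sqrt(W) = sqrt(144) = 12.00000
t = 2.99 * 12.00000 = 35.8800 s


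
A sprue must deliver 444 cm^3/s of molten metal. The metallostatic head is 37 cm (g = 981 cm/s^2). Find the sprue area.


Formula: v = sqrt(2*g*h), A = Q/v
Velocity: v = sqrt(2 * 981 * 37) = sqrt(72594) = 269.4327 cm/s
Sprue area: A = Q / v = 444 / 269.4327 = 1.6479 cm^2

Final answer: 1.6479 cm^2


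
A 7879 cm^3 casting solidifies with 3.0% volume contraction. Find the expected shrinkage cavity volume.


Formula: V_shrink = V_casting * shrinkage_pct / 100
V_shrink = 7879 cm^3 * 3.0 / 100 = 236.3700 cm^3

236.3700 cm^3


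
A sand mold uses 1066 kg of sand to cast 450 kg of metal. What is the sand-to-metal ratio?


Formula: Sand-to-Metal Ratio = W_sand / W_metal
Ratio = 1066 kg / 450 kg = 2.3689

Answer: 2.3689


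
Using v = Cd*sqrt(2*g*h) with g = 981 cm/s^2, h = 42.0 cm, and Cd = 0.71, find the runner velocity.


Formula: v = Cd * sqrt(2 * g * h)  (Torricelli with discharge coefficient)
2*g*h = 2 * 981 * 42.0 = 82404.0 cm^2/s^2
sqrt(82404.0) = 287.06097 cm/s
v = 0.71 * 287.06097 = 203.8133 cm/s


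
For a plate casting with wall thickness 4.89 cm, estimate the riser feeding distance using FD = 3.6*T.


Formula: FD = 3.6 * T  (riser feeding-distance rule)
FD = 3.6 * 4.89 cm = 17.6040 cm

17.6040 cm


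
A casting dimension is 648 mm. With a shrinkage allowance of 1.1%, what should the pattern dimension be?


Formula: L_pattern = L_casting * (1 + shrinkage_rate/100)
Shrinkage factor = 1 + 1.1/100 = 1.011
L_pattern = 648 mm * 1.011 = 655.1280 mm


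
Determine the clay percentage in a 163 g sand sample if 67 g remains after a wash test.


Formula: Clay% = (W_total - W_washed) / W_total * 100
Clay mass = 163 - 67 = 96 g
Clay% = 96 / 163 * 100 = 58.8957%

58.8957%


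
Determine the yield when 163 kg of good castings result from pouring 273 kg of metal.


Formula: Casting Yield = (W_good / W_total) * 100
Yield = (163 kg / 273 kg) * 100 = 59.7070%


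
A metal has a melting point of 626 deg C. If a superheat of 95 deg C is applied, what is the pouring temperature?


Formula: T_pour = T_melt + Superheat
T_pour = 626 + 95 = 721 deg C


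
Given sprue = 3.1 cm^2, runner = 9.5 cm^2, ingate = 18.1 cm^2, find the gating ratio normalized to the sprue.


Sprue:Runner:Ingate = 1 : 9.5/3.1 : 18.1/3.1 = 1:3.06:5.84


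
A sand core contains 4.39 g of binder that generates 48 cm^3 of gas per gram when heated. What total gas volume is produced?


Formula: V_gas = W_binder * gas_evolution_rate
V = 4.39 g * 48 cm^3/g = 210.7200 cm^3

Final answer: 210.7200 cm^3


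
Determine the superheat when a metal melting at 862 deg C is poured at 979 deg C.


Formula: Superheat = T_pour - T_melt
Superheat = 979 - 862 = 117 deg C

Final answer: 117 deg C


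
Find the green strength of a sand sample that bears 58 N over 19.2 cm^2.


Formula: Compressive Strength = Force / Area
Strength = 58 N / 19.2 cm^2 = 3.0208 N/cm^2


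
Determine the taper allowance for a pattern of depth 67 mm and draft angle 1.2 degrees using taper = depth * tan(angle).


Formula: taper = depth * tan(draft_angle)
tan(1.2 deg) = 0.0209470
taper = 67 mm * 0.0209470 = 1.4034 mm

1.4034 mm


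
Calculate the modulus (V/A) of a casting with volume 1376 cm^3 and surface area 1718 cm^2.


Formula: Casting Modulus M = V / A
M = 1376 cm^3 / 1718 cm^2 = 0.8009 cm

Final answer: 0.8009 cm


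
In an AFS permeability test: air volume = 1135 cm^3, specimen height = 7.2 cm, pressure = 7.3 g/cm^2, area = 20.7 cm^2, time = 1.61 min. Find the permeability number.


Formula: Permeability Number P = (V * H) / (p * A * t)
Numerator: V * H = 1135 * 7.2 = 8172.0
Denominator: p * A * t = 7.3 * 20.7 * 1.61 = 243.2871
P = 8172.0 / 243.2871 = 33.5899


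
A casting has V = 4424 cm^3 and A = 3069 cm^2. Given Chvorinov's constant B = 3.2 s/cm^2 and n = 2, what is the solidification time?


Formula: t_s = B * (V/A)^n  (Chvorinov's rule, n=2)
Modulus M = V/A = 4424/3069 = 1.441512 cm
M^2 = 1.441512^2 = 2.077957 cm^2
t_s = 3.2 * 2.077957 = 6.6495 s

Final answer: 6.6495 s


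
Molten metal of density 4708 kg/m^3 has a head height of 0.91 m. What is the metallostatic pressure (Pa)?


Formula: P = rho * g * h
rho * g = 4708 * 9.81 = 46185.48 N/m^3
P = 46185.48 * 0.91 = 42028.7868 Pa

42028.7868 Pa


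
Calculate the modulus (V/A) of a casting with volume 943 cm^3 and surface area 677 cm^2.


Formula: Casting Modulus M = V / A
M = 943 cm^3 / 677 cm^2 = 1.3929 cm

Final answer: 1.3929 cm


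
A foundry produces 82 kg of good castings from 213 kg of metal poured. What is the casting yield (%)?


Formula: Casting Yield = (W_good / W_total) * 100
Yield = (82 kg / 213 kg) * 100 = 38.4977%

Answer: 38.4977%


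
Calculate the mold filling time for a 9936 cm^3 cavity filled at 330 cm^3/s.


Formula: t_fill = V_mold / Q_flow
t = 9936 cm^3 / 330 cm^3/s = 30.1091 s

Answer: 30.1091 s


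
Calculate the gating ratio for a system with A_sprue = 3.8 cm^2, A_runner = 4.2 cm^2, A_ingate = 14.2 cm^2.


Sprue:Runner:Ingate = 1 : 4.2/3.8 : 14.2/3.8 = 1:1.11:3.74


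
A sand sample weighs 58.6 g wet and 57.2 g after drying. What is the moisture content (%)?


Formula: MC = (W_wet - W_dry) / W_wet * 100
Water mass = 58.6 - 57.2 = 1.4 g
MC = 1.4 / 58.6 * 100 = 2.3891%

Final answer: 2.3891%


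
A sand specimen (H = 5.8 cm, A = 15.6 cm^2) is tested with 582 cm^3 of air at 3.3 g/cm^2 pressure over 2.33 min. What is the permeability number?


Formula: Permeability Number P = (V * H) / (p * A * t)
Numerator: V * H = 582 * 5.8 = 3375.6
Denominator: p * A * t = 3.3 * 15.6 * 2.33 = 119.9484
P = 3375.6 / 119.9484 = 28.1421

Final answer: 28.1421
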